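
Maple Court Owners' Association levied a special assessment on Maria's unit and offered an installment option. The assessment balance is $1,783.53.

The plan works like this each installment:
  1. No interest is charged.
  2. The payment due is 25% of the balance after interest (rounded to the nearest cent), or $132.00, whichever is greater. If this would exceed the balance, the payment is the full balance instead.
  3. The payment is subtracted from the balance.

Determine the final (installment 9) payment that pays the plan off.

Installment 1: opening $1,783.53; payment $445.88; balance $1,337.65
Installment 2: opening $1,337.65; payment $334.41; balance $1,003.24
Installment 3: opening $1,003.24; payment $250.81; balance $752.43
Installment 4: opening $752.43; payment $188.11; balance $564.32
Installment 5: opening $564.32; payment $141.08; balance $423.24
Installment 6: opening $423.24; payment $132.00; balance $291.24
Installment 7: opening $291.24; payment $132.00; balance $159.24
Installment 8: opening $159.24; payment $132.00; balance $27.24
Installment 9: opening $27.24; payment $27.24; balance $0.00

$27.24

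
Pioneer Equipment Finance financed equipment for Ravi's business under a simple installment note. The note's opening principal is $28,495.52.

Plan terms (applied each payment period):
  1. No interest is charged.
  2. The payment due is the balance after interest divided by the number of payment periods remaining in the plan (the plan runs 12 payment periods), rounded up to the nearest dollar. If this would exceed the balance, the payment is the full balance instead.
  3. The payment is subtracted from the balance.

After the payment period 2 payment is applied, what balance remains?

Payment period 1: opening $28,495.52; payment $2,375.00; balance $26,120.52
Payment period 2: opening $26,120.52; payment $2,375.00; balance $23,745.52

$23,745.52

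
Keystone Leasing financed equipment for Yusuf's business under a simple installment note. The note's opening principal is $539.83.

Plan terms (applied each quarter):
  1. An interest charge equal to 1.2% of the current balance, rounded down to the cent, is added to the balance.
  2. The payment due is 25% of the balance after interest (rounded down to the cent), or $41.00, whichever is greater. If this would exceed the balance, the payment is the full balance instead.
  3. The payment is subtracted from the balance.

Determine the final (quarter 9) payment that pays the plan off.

# | Opening | Interest | Payment | End bal
1 | $539.83 | $6.47 | $136.57 | $409.73
2 | $409.73 | $4.91 | $103.66 | $310.98
3 | $310.98 | $3.73 | $78.67 | $236.04
4 | $236.04 | $2.83 | $59.71 | $179.16
5 | $179.16 | $2.14 | $45.32 | $135.98
6 | $135.98 | $1.63 | $41.00 | $96.61
7 | $96.61 | $1.15 | $41.00 | $56.76
8 | $56.76 | $0.68 | $41.00 | $16.44
9 | $16.44 | $0.19 | $16.63 | $0.00

$16.63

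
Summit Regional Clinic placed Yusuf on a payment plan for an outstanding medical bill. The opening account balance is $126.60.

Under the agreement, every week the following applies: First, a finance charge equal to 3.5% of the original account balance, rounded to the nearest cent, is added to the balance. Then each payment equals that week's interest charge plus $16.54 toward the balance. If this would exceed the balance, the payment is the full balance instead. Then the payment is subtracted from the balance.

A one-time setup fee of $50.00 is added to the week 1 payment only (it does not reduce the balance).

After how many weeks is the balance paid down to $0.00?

8

# | Opening | Interest | Payment | Fee | End bal
1 | $126.60 | $4.43 | $20.97 | $50.00 | $110.06
2 | $110.06 | $4.43 | $20.97 | — | $93.52
3 | $93.52 | $4.43 | $20.97 | — | $76.98
4 | $76.98 | $4.43 | $20.97 | — | $60.44
5 | $60.44 | $4.43 | $20.97 | — | $43.90
6 | $43.90 | $4.43 | $20.97 | — | $27.36
7 | $27.36 | $4.43 | $20.97 | — | $10.82
8 | $10.82 | $4.43 | $15.25 | — | $0.00
Balance reaches $0.00 in week 8.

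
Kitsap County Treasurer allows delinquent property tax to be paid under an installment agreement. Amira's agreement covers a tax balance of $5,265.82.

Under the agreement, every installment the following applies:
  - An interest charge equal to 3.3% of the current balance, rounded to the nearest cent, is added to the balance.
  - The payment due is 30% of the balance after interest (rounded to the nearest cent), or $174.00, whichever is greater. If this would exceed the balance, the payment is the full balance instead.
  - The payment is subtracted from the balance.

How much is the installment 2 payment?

$1,180.01

Installment 1: $5,265.82 +$173.77 interest = $5,439.59; pay $1,631.88 → $3,807.71
Installment 2: $3,807.71 +$125.65 interest = $3,933.36; pay $1,180.01 → $2,753.35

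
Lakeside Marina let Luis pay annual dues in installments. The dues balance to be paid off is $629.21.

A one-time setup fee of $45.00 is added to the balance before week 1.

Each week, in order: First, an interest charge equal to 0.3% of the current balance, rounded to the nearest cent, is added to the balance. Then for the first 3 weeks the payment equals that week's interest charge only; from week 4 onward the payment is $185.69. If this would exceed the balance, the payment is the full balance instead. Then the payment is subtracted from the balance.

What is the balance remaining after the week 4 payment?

Week 1: $674.21 +$2.02 interest = $676.23; pay $2.02 → $674.21
Week 2: $674.21 +$2.02 interest = $676.23; pay $2.02 → $674.21
Week 3: $674.21 +$2.02 interest = $676.23; pay $2.02 → $674.21
Week 4: $674.21 +$2.02 interest = $676.23; pay $185.69 → $490.54

$490.54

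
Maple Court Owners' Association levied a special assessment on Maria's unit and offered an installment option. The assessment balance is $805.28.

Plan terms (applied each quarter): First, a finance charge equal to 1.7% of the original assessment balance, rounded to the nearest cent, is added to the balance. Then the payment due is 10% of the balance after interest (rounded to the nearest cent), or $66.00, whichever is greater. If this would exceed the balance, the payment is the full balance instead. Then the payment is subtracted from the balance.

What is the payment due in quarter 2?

$75.08

Quarter 1: opening $805.28; interest $13.69 → $818.97; payment $81.90; balance $737.07
Quarter 2: opening $737.07; interest $13.69 → $750.76; payment $75.08; balance $675.68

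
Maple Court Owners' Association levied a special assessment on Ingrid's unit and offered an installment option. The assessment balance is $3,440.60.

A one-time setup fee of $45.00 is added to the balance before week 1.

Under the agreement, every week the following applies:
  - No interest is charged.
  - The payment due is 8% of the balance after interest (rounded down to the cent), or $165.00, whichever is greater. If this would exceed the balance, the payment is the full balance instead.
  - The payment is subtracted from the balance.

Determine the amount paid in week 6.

$183.78

Week 1: opening $3,485.60; payment $278.84; balance $3,206.76
Week 2: opening $3,206.76; payment $256.54; balance $2,950.22
Week 3: opening $2,950.22; payment $236.01; balance $2,714.21
Week 4: opening $2,714.21; payment $217.13; balance $2,497.08
Week 5: opening $2,497.08; payment $199.76; balance $2,297.32
Week 6: opening $2,297.32; payment $183.78; balance $2,113.54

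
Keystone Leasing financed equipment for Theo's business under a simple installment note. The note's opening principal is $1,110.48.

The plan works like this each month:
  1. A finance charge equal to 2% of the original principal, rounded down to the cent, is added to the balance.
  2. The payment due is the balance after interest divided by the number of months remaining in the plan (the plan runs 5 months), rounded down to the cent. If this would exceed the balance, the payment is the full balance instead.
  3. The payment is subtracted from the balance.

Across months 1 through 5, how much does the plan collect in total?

$1,221.48

Month 1: opening $1,110.48; interest $22.20 → $1,132.68; payment $226.53; balance $906.15
Month 2: opening $906.15; interest $22.20 → $928.35; payment $232.08; balance $696.27
Month 3: opening $696.27; interest $22.20 → $718.47; payment $239.49; balance $478.98
Month 4: opening $478.98; interest $22.20 → $501.18; payment $250.59; balance $250.59
Month 5: opening $250.59; interest $22.20 → $272.79; payment $272.79; balance $0.00
Total paid: $1,221.48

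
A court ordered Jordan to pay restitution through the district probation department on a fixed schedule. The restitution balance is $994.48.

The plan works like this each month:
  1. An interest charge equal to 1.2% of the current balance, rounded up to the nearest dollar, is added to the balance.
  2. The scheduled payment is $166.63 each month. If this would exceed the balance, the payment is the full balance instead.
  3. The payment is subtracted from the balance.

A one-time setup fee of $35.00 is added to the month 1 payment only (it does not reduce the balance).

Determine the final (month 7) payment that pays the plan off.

$42.70

# | Opening | Interest | Payment | Fee | End bal
1 | $994.48 | $12.00 | $166.63 | $35.00 | $839.85
2 | $839.85 | $11.00 | $166.63 | — | $684.22
3 | $684.22 | $9.00 | $166.63 | — | $526.59
4 | $526.59 | $7.00 | $166.63 | — | $366.96
5 | $366.96 | $5.00 | $166.63 | — | $205.33
6 | $205.33 | $3.00 | $166.63 | — | $41.70
7 | $41.70 | $1.00 | $42.70 | — | $0.00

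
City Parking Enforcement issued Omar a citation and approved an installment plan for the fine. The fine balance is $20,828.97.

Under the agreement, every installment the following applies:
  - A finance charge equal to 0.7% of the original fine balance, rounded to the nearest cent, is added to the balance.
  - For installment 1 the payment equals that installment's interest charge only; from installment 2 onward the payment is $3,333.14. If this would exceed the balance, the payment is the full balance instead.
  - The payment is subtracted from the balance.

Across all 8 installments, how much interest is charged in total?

# | Opening | Interest | Payment | End bal
1 | $20,828.97 | $145.80 | $145.80 | $20,828.97
2 | $20,828.97 | $145.80 | $3,333.14 | $17,641.63
3 | $17,641.63 | $145.80 | $3,333.14 | $14,454.29
4 | $14,454.29 | $145.80 | $3,333.14 | $11,266.95
5 | $11,266.95 | $145.80 | $3,333.14 | $8,079.61
6 | $8,079.61 | $145.80 | $3,333.14 | $4,892.27
7 | $4,892.27 | $145.80 | $3,333.14 | $1,704.93
8 | $1,704.93 | $145.80 | $1,850.73 | $0.00
Total interest: $145.80 + $145.80 + $145.80 + $145.80 + $145.80 + $145.80 + $145.80 + $145.80 = $1,166.40

$1,166.40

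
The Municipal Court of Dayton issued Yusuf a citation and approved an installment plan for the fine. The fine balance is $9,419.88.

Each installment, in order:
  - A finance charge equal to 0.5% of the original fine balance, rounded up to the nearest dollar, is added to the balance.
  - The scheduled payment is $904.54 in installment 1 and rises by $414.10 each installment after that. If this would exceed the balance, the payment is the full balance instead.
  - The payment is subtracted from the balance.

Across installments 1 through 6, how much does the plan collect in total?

$9,707.88

# | Opening | Interest | Payment | End bal
1 | $9,419.88 | $48.00 | $904.54 | $8,563.34
2 | $8,563.34 | $48.00 | $1,318.64 | $7,292.70
3 | $7,292.70 | $48.00 | $1,732.74 | $5,607.96
4 | $5,607.96 | $48.00 | $2,146.84 | $3,509.12
5 | $3,509.12 | $48.00 | $2,560.94 | $996.18
6 | $996.18 | $48.00 | $1,044.18 | $0.00
Total paid: $9,707.88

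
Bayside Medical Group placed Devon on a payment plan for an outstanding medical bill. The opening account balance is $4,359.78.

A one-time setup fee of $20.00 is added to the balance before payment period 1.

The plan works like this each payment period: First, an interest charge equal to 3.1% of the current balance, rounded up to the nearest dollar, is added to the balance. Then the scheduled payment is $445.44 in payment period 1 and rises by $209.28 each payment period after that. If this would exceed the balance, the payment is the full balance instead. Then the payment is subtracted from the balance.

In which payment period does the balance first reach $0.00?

Payment period 1: opening $4,379.78; interest $136.00 → $4,515.78; payment $445.44; balance $4,070.34
Payment period 2: opening $4,070.34; interest $127.00 → $4,197.34; payment $654.72; balance $3,542.62
Payment period 3: opening $3,542.62; interest $110.00 → $3,652.62; payment $864.00; balance $2,788.62
Payment period 4: opening $2,788.62; interest $87.00 → $2,875.62; payment $1,073.28; balance $1,802.34
Payment period 5: opening $1,802.34; interest $56.00 → $1,858.34; payment $1,282.56; balance $575.78
Payment period 6: opening $575.78; interest $18.00 → $593.78; payment $593.78; balance $0.00
Balance reaches $0.00 in payment period 6.

6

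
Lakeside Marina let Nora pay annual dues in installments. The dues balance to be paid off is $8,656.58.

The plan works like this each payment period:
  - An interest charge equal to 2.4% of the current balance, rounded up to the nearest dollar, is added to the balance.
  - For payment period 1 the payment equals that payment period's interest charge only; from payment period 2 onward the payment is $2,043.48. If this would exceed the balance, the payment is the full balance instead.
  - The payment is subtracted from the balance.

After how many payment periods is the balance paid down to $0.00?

6

Payment period 1: opening $8,656.58; interest $208.00 → $8,864.58; payment $208.00; balance $8,656.58
Payment period 2: opening $8,656.58; interest $208.00 → $8,864.58; payment $2,043.48; balance $6,821.10
Payment period 3: opening $6,821.10; interest $164.00 → $6,985.10; payment $2,043.48; balance $4,941.62
Payment period 4: opening $4,941.62; interest $119.00 → $5,060.62; payment $2,043.48; balance $3,017.14
Payment period 5: opening $3,017.14; interest $73.00 → $3,090.14; payment $2,043.48; balance $1,046.66
Payment period 6: opening $1,046.66; interest $26.00 → $1,072.66; payment $1,072.66; balance $0.00
Balance reaches $0.00 in payment period 6.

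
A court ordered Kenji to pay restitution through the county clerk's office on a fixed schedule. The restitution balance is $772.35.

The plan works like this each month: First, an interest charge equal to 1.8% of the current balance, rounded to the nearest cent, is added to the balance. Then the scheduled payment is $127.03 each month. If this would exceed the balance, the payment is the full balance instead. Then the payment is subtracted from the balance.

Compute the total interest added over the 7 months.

$53.24

# | Opening | Interest | Payment | End bal
1 | $772.35 | $13.90 | $127.03 | $659.22
2 | $659.22 | $11.87 | $127.03 | $544.06
3 | $544.06 | $9.79 | $127.03 | $426.82
4 | $426.82 | $7.68 | $127.03 | $307.47
5 | $307.47 | $5.53 | $127.03 | $185.97
6 | $185.97 | $3.35 | $127.03 | $62.29
7 | $62.29 | $1.12 | $63.41 | $0.00
Total interest: $13.90 + $11.87 + $9.79 + $7.68 + $5.53 + $3.35 + $1.12 = $53.24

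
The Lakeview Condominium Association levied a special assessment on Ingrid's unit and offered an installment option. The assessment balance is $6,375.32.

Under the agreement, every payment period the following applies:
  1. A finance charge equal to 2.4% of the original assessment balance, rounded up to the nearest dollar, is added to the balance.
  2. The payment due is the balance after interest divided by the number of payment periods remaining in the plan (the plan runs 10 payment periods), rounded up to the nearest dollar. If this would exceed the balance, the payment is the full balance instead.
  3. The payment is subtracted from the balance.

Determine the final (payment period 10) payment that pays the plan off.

# | Opening | Interest | Payment | End bal
1 | $6,375.32 | $154.00 | $653.00 | $5,876.32
2 | $5,876.32 | $154.00 | $671.00 | $5,359.32
3 | $5,359.32 | $154.00 | $690.00 | $4,823.32
4 | $4,823.32 | $154.00 | $712.00 | $4,265.32
5 | $4,265.32 | $154.00 | $737.00 | $3,682.32
6 | $3,682.32 | $154.00 | $768.00 | $3,068.32
7 | $3,068.32 | $154.00 | $806.00 | $2,416.32
8 | $2,416.32 | $154.00 | $857.00 | $1,713.32
9 | $1,713.32 | $154.00 | $934.00 | $933.32
10 | $933.32 | $154.00 | $1,087.32 | $0.00

$1,087.32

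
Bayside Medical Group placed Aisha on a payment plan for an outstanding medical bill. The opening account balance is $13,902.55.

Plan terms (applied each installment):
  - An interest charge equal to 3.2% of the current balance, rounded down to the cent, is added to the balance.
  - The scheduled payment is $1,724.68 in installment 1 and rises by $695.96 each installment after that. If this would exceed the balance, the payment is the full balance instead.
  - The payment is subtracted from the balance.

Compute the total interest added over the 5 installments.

Installment 1: opening $13,902.55; interest $444.88 → $14,347.43; payment $1,724.68; balance $12,622.75
Installment 2: opening $12,622.75; interest $403.92 → $13,026.67; payment $2,420.64; balance $10,606.03
Installment 3: opening $10,606.03; interest $339.39 → $10,945.42; payment $3,116.60; balance $7,828.82
Installment 4: opening $7,828.82; interest $250.52 → $8,079.34; payment $3,812.56; balance $4,266.78
Installment 5: opening $4,266.78; interest $136.53 → $4,403.31; payment $4,403.31; balance $0.00
Total interest: $444.88 + $403.92 + $339.39 + $250.52 + $136.53 = $1,575.24

$1,575.24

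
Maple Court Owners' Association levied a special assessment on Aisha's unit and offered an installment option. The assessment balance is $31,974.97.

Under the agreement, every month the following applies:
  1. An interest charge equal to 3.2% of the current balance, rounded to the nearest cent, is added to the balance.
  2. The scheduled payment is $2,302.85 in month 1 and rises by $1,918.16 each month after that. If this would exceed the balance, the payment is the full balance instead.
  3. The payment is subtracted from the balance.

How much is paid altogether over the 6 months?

$36,215.63

Month 1: $31,974.97 +$1,023.20 interest = $32,998.17; pay $2,302.85 → $30,695.32
Month 2: $30,695.32 +$982.25 interest = $31,677.57; pay $4,221.01 → $27,456.56
Month 3: $27,456.56 +$878.61 interest = $28,335.17; pay $6,139.17 → $22,196.00
Month 4: $22,196.00 +$710.27 interest = $22,906.27; pay $8,057.33 → $14,848.94
Month 5: $14,848.94 +$475.17 interest = $15,324.11; pay $9,975.49 → $5,348.62
Month 6: $5,348.62 +$171.16 interest = $5,519.78; pay $5,519.78 → $0.00
Total paid: $36,215.63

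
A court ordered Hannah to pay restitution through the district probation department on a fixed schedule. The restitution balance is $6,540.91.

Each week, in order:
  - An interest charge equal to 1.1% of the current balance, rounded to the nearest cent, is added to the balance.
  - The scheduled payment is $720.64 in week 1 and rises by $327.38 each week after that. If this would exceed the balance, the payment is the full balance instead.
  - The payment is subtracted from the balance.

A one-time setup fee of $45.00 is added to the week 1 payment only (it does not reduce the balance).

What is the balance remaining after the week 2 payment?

$4,909.01

Week 1: $6,540.91 +$71.95 interest = $6,612.86; pay $720.64 (+ $45.00 fee) → $5,892.22
Week 2: $5,892.22 +$64.81 interest = $5,957.03; pay $1,048.02 → $4,909.01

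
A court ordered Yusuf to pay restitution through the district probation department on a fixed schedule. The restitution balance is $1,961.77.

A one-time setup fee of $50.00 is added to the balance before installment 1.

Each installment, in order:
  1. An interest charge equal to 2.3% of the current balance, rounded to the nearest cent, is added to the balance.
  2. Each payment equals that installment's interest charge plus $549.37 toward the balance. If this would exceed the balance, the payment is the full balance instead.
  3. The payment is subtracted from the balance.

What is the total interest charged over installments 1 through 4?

$109.27

Installment 1: opening $2,011.77; interest $46.27 → $2,058.04; payment $595.64; balance $1,462.40
Installment 2: opening $1,462.40; interest $33.64 → $1,496.04; payment $583.01; balance $913.03
Installment 3: opening $913.03; interest $21.00 → $934.03; payment $570.37; balance $363.66
Installment 4: opening $363.66; interest $8.36 → $372.02; payment $372.02; balance $0.00
Total interest: $46.27 + $33.64 + $21.00 + $8.36 = $109.27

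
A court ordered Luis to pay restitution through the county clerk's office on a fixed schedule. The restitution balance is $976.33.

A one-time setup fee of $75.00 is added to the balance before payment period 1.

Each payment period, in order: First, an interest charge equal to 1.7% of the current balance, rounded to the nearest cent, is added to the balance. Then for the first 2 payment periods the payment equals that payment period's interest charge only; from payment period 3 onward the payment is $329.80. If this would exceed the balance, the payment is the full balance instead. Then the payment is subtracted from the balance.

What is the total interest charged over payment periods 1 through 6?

$75.05

# | Opening | Interest | Payment | End bal
1 | $1,051.33 | $17.87 | $17.87 | $1,051.33
2 | $1,051.33 | $17.87 | $17.87 | $1,051.33
3 | $1,051.33 | $17.87 | $329.80 | $739.40
4 | $739.40 | $12.57 | $329.80 | $422.17
5 | $422.17 | $7.18 | $329.80 | $99.55
6 | $99.55 | $1.69 | $101.24 | $0.00
Total interest: $17.87 + $17.87 + $17.87 + $12.57 + $7.18 + $1.69 = $75.05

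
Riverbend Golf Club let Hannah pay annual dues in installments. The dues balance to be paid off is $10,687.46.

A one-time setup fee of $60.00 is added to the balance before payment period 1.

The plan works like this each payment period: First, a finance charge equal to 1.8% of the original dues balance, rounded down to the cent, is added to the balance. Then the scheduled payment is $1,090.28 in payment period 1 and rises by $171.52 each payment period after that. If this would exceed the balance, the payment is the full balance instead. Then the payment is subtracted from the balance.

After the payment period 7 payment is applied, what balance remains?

Payment period 1: $10,747.46 +$192.37 interest = $10,939.83; pay $1,090.28 → $9,849.55
Payment period 2: $9,849.55 +$192.37 interest = $10,041.92; pay $1,261.80 → $8,780.12
Payment period 3: $8,780.12 +$192.37 interest = $8,972.49; pay $1,433.32 → $7,539.17
Payment period 4: $7,539.17 +$192.37 interest = $7,731.54; pay $1,604.84 → $6,126.70
Payment period 5: $6,126.70 +$192.37 interest = $6,319.07; pay $1,776.36 → $4,542.71
Payment period 6: $4,542.71 +$192.37 interest = $4,735.08; pay $1,947.88 → $2,787.20
Payment period 7: $2,787.20 +$192.37 interest = $2,979.57; pay $2,119.40 → $860.17

$860.17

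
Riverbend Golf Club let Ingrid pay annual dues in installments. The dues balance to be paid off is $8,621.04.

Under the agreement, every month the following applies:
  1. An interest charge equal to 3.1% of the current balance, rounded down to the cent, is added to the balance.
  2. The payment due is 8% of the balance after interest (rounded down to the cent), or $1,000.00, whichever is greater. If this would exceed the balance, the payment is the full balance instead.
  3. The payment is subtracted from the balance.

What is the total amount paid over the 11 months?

$10,187.71

# | Opening | Interest | Payment | End bal
1 | $8,621.04 | $267.25 | $1,000.00 | $7,888.29
2 | $7,888.29 | $244.53 | $1,000.00 | $7,132.82
3 | $7,132.82 | $221.11 | $1,000.00 | $6,353.93
4 | $6,353.93 | $196.97 | $1,000.00 | $5,550.90
5 | $5,550.90 | $172.07 | $1,000.00 | $4,722.97
6 | $4,722.97 | $146.41 | $1,000.00 | $3,869.38
7 | $3,869.38 | $119.95 | $1,000.00 | $2,989.33
8 | $2,989.33 | $92.66 | $1,000.00 | $2,081.99
9 | $2,081.99 | $64.54 | $1,000.00 | $1,146.53
10 | $1,146.53 | $35.54 | $1,000.00 | $182.07
11 | $182.07 | $5.64 | $187.71 | $0.00
Total paid: $10,187.71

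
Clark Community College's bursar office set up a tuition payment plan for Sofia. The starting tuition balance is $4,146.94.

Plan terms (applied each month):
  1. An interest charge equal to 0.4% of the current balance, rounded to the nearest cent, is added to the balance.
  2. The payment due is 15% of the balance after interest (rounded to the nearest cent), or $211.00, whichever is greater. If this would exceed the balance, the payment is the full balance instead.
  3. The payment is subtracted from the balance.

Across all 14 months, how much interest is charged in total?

$96.76

Month 1: $4,146.94 +$16.59 interest = $4,163.53; pay $624.53 → $3,539.00
Month 2: $3,539.00 +$14.16 interest = $3,553.16; pay $532.97 → $3,020.19
Month 3: $3,020.19 +$12.08 interest = $3,032.27; pay $454.84 → $2,577.43
Month 4: $2,577.43 +$10.31 interest = $2,587.74; pay $388.16 → $2,199.58
Month 5: $2,199.58 +$8.80 interest = $2,208.38; pay $331.26 → $1,877.12
Month 6: $1,877.12 +$7.51 interest = $1,884.63; pay $282.69 → $1,601.94
Month 7: $1,601.94 +$6.41 interest = $1,608.35; pay $241.25 → $1,367.10
Month 8: $1,367.10 +$5.47 interest = $1,372.57; pay $211.00 → $1,161.57
Month 9: $1,161.57 +$4.65 interest = $1,166.22; pay $211.00 → $955.22
Month 10: $955.22 +$3.82 interest = $959.04; pay $211.00 → $748.04
Month 11: $748.04 +$2.99 interest = $751.03; pay $211.00 → $540.03
Month 12: $540.03 +$2.16 interest = $542.19; pay $211.00 → $331.19
Month 13: $331.19 +$1.32 interest = $332.51; pay $211.00 → $121.51
Month 14: $121.51 +$0.49 interest = $122.00; pay $122.00 → $0.00
Total interest: $16.59 + $14.16 + $12.08 + $10.31 + $8.80 + $7.51 + $6.41 + $5.47 + $4.65 + $3.82 + $2.99 + $2.16 + $1.32 + $0.49 = $96.76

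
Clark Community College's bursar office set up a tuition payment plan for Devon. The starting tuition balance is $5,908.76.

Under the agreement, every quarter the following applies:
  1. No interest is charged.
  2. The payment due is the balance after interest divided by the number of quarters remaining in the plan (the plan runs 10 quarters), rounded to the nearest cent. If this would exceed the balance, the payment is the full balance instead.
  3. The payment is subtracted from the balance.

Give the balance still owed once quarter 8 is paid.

$1,181.75

# | Opening | Payment | End bal
1 | $5,908.76 | $590.88 | $5,317.88
2 | $5,317.88 | $590.88 | $4,727.00
3 | $4,727.00 | $590.88 | $4,136.12
4 | $4,136.12 | $590.87 | $3,545.25
5 | $3,545.25 | $590.88 | $2,954.37
6 | $2,954.37 | $590.87 | $2,363.50
7 | $2,363.50 | $590.88 | $1,772.62
8 | $1,772.62 | $590.87 | $1,181.75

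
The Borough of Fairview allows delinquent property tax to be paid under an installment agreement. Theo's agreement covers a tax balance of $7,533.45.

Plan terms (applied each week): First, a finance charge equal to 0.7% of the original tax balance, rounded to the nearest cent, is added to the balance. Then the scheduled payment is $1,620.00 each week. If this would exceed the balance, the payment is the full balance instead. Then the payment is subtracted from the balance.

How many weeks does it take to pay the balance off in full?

Week 1: opening $7,533.45; interest $52.73 → $7,586.18; payment $1,620.00; balance $5,966.18
Week 2: opening $5,966.18; interest $52.73 → $6,018.91; payment $1,620.00; balance $4,398.91
Week 3: opening $4,398.91; interest $52.73 → $4,451.64; payment $1,620.00; balance $2,831.64
Week 4: opening $2,831.64; interest $52.73 → $2,884.37; payment $1,620.00; balance $1,264.37
Week 5: opening $1,264.37; interest $52.73 → $1,317.10; payment $1,317.10; balance $0.00
Balance reaches $0.00 in week 5.

5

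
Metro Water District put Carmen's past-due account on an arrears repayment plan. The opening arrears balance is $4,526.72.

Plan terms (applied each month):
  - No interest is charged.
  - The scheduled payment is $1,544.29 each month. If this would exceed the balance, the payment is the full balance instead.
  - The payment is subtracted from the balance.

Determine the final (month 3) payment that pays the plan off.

$1,438.14

Month 1: opening $4,526.72; payment $1,544.29; balance $2,982.43
Month 2: opening $2,982.43; payment $1,544.29; balance $1,438.14
Month 3: opening $1,438.14; payment $1,438.14; balance $0.00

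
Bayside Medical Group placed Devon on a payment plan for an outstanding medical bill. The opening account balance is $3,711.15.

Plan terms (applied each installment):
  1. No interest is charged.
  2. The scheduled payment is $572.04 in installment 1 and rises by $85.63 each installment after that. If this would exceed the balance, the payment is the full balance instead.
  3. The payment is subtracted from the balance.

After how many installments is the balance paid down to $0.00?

5

# | Opening | Payment | End bal
1 | $3,711.15 | $572.04 | $3,139.11
2 | $3,139.11 | $657.67 | $2,481.44
3 | $2,481.44 | $743.30 | $1,738.14
4 | $1,738.14 | $828.93 | $909.21
5 | $909.21 | $909.21 | $0.00
Balance reaches $0.00 in installment 5.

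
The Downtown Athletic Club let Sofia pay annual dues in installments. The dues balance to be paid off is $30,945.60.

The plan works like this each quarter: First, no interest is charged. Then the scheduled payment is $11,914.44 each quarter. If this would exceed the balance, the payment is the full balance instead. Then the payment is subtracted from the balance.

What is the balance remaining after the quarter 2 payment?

Quarter 1: opening $30,945.60; payment $11,914.44; balance $19,031.16
Quarter 2: opening $19,031.16; payment $11,914.44; balance $7,116.72

$7,116.72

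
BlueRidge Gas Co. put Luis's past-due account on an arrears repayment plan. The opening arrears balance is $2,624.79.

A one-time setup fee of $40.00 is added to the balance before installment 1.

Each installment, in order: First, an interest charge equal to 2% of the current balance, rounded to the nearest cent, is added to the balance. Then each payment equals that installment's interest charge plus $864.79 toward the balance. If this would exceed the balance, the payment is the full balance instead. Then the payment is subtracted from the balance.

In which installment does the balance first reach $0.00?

Installment 1: $2,664.79 +$53.30 interest = $2,718.09; pay $918.09 → $1,800.00
Installment 2: $1,800.00 +$36.00 interest = $1,836.00; pay $900.79 → $935.21
Installment 3: $935.21 +$18.70 interest = $953.91; pay $883.49 → $70.42
Installment 4: $70.42 +$1.41 interest = $71.83; pay $71.83 → $0.00
Balance reaches $0.00 in installment 4.

4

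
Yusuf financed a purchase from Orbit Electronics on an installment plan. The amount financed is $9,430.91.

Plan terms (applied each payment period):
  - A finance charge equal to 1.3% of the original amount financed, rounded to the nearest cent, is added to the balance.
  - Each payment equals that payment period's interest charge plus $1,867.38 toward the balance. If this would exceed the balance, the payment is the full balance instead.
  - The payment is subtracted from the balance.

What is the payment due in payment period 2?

Payment period 1: $9,430.91 +$122.60 interest = $9,553.51; pay $1,989.98 → $7,563.53
Payment period 2: $7,563.53 +$122.60 interest = $7,686.13; pay $1,989.98 → $5,696.15

$1,989.98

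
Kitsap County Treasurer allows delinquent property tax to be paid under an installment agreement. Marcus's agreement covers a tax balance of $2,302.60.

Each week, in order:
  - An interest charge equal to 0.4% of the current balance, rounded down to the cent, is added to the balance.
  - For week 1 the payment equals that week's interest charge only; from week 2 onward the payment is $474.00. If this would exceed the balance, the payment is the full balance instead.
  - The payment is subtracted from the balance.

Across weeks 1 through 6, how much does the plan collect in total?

Week 1: opening $2,302.60; interest $9.21 → $2,311.81; payment $9.21; balance $2,302.60
Week 2: opening $2,302.60; interest $9.21 → $2,311.81; payment $474.00; balance $1,837.81
Week 3: opening $1,837.81; interest $7.35 → $1,845.16; payment $474.00; balance $1,371.16
Week 4: opening $1,371.16; interest $5.48 → $1,376.64; payment $474.00; balance $902.64
Week 5: opening $902.64; interest $3.61 → $906.25; payment $474.00; balance $432.25
Week 6: opening $432.25; interest $1.72 → $433.97; payment $433.97; balance $0.00
Total paid: $2,339.18

$2,339.18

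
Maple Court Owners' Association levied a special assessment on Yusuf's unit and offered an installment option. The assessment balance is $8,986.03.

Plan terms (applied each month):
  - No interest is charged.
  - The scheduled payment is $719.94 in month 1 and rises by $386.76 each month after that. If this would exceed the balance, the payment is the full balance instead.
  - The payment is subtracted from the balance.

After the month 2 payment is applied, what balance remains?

$7,159.39

Month 1: $8,986.03 − $719.94 → $8,266.09
Month 2: $8,266.09 − $1,106.70 → $7,159.39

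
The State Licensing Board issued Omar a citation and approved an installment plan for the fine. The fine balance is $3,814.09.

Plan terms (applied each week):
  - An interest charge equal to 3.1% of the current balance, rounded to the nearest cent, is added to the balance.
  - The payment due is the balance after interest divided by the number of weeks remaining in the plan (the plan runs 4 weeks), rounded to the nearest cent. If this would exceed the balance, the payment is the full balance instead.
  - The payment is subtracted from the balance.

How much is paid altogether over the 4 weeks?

$4,118.99

Week 1: $3,814.09 +$118.24 interest = $3,932.33; pay $983.08 → $2,949.25
Week 2: $2,949.25 +$91.43 interest = $3,040.68; pay $1,013.56 → $2,027.12
Week 3: $2,027.12 +$62.84 interest = $2,089.96; pay $1,044.98 → $1,044.98
Week 4: $1,044.98 +$32.39 interest = $1,077.37; pay $1,077.37 → $0.00
Total paid: $4,118.99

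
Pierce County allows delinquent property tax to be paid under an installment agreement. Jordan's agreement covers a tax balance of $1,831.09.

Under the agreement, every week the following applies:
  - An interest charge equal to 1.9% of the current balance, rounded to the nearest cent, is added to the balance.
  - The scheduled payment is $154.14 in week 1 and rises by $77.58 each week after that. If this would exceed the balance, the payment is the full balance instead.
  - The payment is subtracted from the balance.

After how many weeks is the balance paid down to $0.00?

# | Opening | Interest | Payment | End bal
1 | $1,831.09 | $34.79 | $154.14 | $1,711.74
2 | $1,711.74 | $32.52 | $231.72 | $1,512.54
3 | $1,512.54 | $28.74 | $309.30 | $1,231.98
4 | $1,231.98 | $23.41 | $386.88 | $868.51
5 | $868.51 | $16.50 | $464.46 | $420.55
6 | $420.55 | $7.99 | $428.54 | $0.00
Balance reaches $0.00 in week 6.

6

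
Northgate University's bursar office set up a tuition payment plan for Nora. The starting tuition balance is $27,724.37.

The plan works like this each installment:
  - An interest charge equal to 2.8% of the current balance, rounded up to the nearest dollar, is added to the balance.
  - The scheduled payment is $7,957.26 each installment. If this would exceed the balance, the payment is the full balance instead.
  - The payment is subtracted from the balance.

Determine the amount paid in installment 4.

$5,731.59

Installment 1: opening $27,724.37; interest $777.00 → $28,501.37; payment $7,957.26; balance $20,544.11
Installment 2: opening $20,544.11; interest $576.00 → $21,120.11; payment $7,957.26; balance $13,162.85
Installment 3: opening $13,162.85; interest $369.00 → $13,531.85; payment $7,957.26; balance $5,574.59
Installment 4: opening $5,574.59; interest $157.00 → $5,731.59; payment $5,731.59; balance $0.00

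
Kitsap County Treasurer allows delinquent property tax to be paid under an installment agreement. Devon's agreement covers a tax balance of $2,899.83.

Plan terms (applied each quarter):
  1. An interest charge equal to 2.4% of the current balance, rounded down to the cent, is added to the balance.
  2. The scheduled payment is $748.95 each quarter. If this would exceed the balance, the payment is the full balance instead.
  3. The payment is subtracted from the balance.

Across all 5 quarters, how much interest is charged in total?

$180.95

Quarter 1: $2,899.83 +$69.59 interest = $2,969.42; pay $748.95 → $2,220.47
Quarter 2: $2,220.47 +$53.29 interest = $2,273.76; pay $748.95 → $1,524.81
Quarter 3: $1,524.81 +$36.59 interest = $1,561.40; pay $748.95 → $812.45
Quarter 4: $812.45 +$19.49 interest = $831.94; pay $748.95 → $82.99
Quarter 5: $82.99 +$1.99 interest = $84.98; pay $84.98 → $0.00
Total interest: $69.59 + $53.29 + $36.59 + $19.49 + $1.99 = $180.95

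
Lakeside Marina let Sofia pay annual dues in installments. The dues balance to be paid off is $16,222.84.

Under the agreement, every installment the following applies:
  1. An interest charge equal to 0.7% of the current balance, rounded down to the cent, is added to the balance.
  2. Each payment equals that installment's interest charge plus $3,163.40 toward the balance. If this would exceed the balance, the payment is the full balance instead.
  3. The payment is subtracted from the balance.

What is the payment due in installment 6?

$408.68

Installment 1: $16,222.84 +$113.55 interest = $16,336.39; pay $3,276.95 → $13,059.44
Installment 2: $13,059.44 +$91.41 interest = $13,150.85; pay $3,254.81 → $9,896.04
Installment 3: $9,896.04 +$69.27 interest = $9,965.31; pay $3,232.67 → $6,732.64
Installment 4: $6,732.64 +$47.12 interest = $6,779.76; pay $3,210.52 → $3,569.24
Installment 5: $3,569.24 +$24.98 interest = $3,594.22; pay $3,188.38 → $405.84
Installment 6: $405.84 +$2.84 interest = $408.68; pay $408.68 → $0.00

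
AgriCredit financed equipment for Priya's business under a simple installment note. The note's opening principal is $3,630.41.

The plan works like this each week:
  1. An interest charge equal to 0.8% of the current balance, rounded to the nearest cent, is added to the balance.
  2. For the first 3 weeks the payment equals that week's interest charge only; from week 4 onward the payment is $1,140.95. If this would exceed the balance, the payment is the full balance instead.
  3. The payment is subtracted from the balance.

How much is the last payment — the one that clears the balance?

$270.07

Week 1: opening $3,630.41; interest $29.04 → $3,659.45; payment $29.04; balance $3,630.41
Week 2: opening $3,630.41; interest $29.04 → $3,659.45; payment $29.04; balance $3,630.41
Week 3: opening $3,630.41; interest $29.04 → $3,659.45; payment $29.04; balance $3,630.41
Week 4: opening $3,630.41; interest $29.04 → $3,659.45; payment $1,140.95; balance $2,518.50
Week 5: opening $2,518.50; interest $20.15 → $2,538.65; payment $1,140.95; balance $1,397.70
Week 6: opening $1,397.70; interest $11.18 → $1,408.88; payment $1,140.95; balance $267.93
Week 7: opening $267.93; interest $2.14 → $270.07; payment $270.07; balance $0.00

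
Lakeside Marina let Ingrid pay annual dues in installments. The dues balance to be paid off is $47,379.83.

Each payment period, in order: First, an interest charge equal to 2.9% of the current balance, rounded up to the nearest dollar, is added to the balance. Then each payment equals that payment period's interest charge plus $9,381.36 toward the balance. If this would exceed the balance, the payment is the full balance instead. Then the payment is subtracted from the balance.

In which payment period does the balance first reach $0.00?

6

Payment period 1: opening $47,379.83; interest $1,375.00 → $48,754.83; payment $10,756.36; balance $37,998.47
Payment period 2: opening $37,998.47; interest $1,102.00 → $39,100.47; payment $10,483.36; balance $28,617.11
Payment period 3: opening $28,617.11; interest $830.00 → $29,447.11; payment $10,211.36; balance $19,235.75
Payment period 4: opening $19,235.75; interest $558.00 → $19,793.75; payment $9,939.36; balance $9,854.39
Payment period 5: opening $9,854.39; interest $286.00 → $10,140.39; payment $9,667.36; balance $473.03
Payment period 6: opening $473.03; interest $14.00 → $487.03; payment $487.03; balance $0.00
Balance reaches $0.00 in payment period 6.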